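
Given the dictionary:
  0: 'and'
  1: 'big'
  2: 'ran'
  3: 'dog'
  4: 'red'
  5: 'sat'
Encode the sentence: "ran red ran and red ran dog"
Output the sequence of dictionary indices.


Look up each word in the dictionary:
  'ran' -> 2
  'red' -> 4
  'ran' -> 2
  'and' -> 0
  'red' -> 4
  'ran' -> 2
  'dog' -> 3

Encoded: [2, 4, 2, 0, 4, 2, 3]


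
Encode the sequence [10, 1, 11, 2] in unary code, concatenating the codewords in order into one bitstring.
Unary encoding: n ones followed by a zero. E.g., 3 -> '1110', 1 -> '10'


Encode each number as n ones followed by a terminating 0:
  10 -> 11111111110 (11 bits)
  1 -> 10 (2 bits)
  11 -> 111111111110 (12 bits)
  2 -> 110 (3 bits)
Total length = 11 + 2 + 12 + 3 = 28 bits.

Unary([10, 1, 11, 2]) = 1111111111010111111111110110 (28 bits)


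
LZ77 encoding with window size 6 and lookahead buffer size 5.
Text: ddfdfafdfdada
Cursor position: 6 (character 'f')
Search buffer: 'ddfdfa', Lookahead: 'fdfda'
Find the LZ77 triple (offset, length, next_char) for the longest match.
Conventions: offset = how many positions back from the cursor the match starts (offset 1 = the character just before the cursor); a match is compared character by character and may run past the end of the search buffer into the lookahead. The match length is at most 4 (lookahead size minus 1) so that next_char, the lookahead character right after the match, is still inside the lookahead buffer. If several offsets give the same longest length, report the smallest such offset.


Try each offset into the search buffer:
  offset=1 (pos 5, char 'a'): match length 0
  offset=2 (pos 4, char 'f'): match length 1
  offset=3 (pos 3, char 'd'): match length 0
  offset=4 (pos 2, char 'f'): match length 3
  offset=5 (pos 1, char 'd'): match length 0
  offset=6 (pos 0, char 'd'): match length 0
Longest match has length 3 at offset 4.
next_char = character at position 6 + 3 = 9 -> 'd'

Best match: offset=4, length=3 (matching 'fdf' starting at position 2)
LZ77 triple: (4, 3, 'd')


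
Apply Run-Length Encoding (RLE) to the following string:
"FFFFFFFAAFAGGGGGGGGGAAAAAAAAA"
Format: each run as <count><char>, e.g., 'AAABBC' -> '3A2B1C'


Scanning runs left to right:
  i=0: run of 'F' x 7 -> '7F'
  i=7: run of 'A' x 2 -> '2A'
  i=9: run of 'F' x 1 -> '1F'
  i=10: run of 'A' x 1 -> '1A'
  i=11: run of 'G' x 9 -> '9G'
  i=20: run of 'A' x 9 -> '9A'

RLE = 7F2A1F1A9G9A


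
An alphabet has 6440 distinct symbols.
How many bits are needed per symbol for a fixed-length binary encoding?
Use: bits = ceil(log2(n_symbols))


log2(6440) = 12.6528
Bracket: 2^12 = 4096 < 6440 <= 2^13 = 8192
So ceil(log2(6440)) = 13

bits = ceil(log2(6440)) = ceil(12.6528) = 13 bits


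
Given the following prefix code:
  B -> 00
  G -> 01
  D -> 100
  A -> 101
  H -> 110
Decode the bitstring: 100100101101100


Decoding step by step:
Bits 100 -> D
Bits 100 -> D
Bits 101 -> A
Bits 101 -> A
Bits 100 -> D


Decoded message: DDAAD


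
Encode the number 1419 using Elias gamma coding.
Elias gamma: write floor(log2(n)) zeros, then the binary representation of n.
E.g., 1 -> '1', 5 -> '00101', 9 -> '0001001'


num_bits = floor(log2(1419)) + 1 = 11
leading_zeros = num_bits - 1 = 10
binary(1419) = 10110001011

Elias gamma(1419) = '0000000000' + '10110001011' = 000000000010110001011 (21 bits)


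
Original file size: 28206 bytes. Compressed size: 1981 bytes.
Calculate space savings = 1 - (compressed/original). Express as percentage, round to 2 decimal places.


ratio = compressed/original = 1981/28206 = 0.070233
savings = 1 - ratio = 1 - 0.070233 = 0.929767
as a percentage: 0.929767 * 100 = 92.98%

Space savings = 1 - 1981/28206 = 92.98%


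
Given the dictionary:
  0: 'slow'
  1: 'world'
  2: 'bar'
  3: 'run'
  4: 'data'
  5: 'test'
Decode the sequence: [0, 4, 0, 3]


Look up each index in the dictionary:
  0 -> 'slow'
  4 -> 'data'
  0 -> 'slow'
  3 -> 'run'

Decoded: "slow data slow run"


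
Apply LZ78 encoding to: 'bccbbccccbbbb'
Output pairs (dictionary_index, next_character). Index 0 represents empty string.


LZ78 encoding steps:
Dictionary: {0: ''}
Step 1: w='' (idx 0), next='b' -> output (0, 'b'), add 'b' as idx 1
Step 2: w='' (idx 0), next='c' -> output (0, 'c'), add 'c' as idx 2
Step 3: w='c' (idx 2), next='b' -> output (2, 'b'), add 'cb' as idx 3
Step 4: w='b' (idx 1), next='c' -> output (1, 'c'), add 'bc' as idx 4
Step 5: w='c' (idx 2), next='c' -> output (2, 'c'), add 'cc' as idx 5
Step 6: w='cb' (idx 3), next='b' -> output (3, 'b'), add 'cbb' as idx 6
Step 7: w='b' (idx 1), next='b' -> output (1, 'b'), add 'bb' as idx 7


Encoded: [(0, 'b'), (0, 'c'), (2, 'b'), (1, 'c'), (2, 'c'), (3, 'b'), (1, 'b')]


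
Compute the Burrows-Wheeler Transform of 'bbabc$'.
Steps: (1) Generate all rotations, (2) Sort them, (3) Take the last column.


Rotations (sorted):
  0: $bbabc -> last char: c
  1: abc$bb -> last char: b
  2: babc$b -> last char: b
  3: bbabc$ -> last char: $
  4: bc$bba -> last char: a
  5: c$bbab -> last char: b


BWT = cbb$ab


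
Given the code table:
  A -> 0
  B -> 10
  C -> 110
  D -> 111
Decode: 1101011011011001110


Decoding:
110 -> C
10 -> B
110 -> C
110 -> C
110 -> C
0 -> A
111 -> D
0 -> A


Result: CBCCCADA


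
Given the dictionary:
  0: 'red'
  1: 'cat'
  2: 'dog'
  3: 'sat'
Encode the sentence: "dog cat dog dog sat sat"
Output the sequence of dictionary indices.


Look up each word in the dictionary:
  'dog' -> 2
  'cat' -> 1
  'dog' -> 2
  'dog' -> 2
  'sat' -> 3
  'sat' -> 3

Encoded: [2, 1, 2, 2, 3, 3]


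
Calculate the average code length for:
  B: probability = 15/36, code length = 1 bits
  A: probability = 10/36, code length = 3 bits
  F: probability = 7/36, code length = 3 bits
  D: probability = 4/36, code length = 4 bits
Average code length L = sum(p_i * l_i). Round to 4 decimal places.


Weighted contributions p_i * l_i:
  B: (15/36) * 1 = 15/36
  A: (10/36) * 3 = 30/36
  F: (7/36) * 3 = 21/36
  D: (4/36) * 4 = 16/36
Sum = (15 + 30 + 21 + 16)/36 = 82/36

L = 82/36 = 2.2778 bits/symbol


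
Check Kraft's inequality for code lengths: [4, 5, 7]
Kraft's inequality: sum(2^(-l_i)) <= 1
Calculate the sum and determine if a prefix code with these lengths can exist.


Sum = 2^(-4) + 2^(-5) + 2^(-7)
    = 0.0625 + 0.03125 + 0.0078125
    = 13/128 = 0.1015625
Since 0.1015625 <= 1, Kraft's inequality IS satisfied.
A prefix code with these lengths CAN exist.

Kraft sum = 0.1015625. Satisfied.


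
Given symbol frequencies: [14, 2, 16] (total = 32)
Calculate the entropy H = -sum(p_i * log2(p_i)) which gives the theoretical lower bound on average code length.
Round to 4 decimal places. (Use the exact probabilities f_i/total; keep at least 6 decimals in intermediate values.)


Per-symbol terms -p_i * log2(p_i) with p_i = f_i/32:
  p = 14/32 = 0.437500: log2(p) = -1.192645, -p*log2(p) = 0.521782
  p = 2/32 = 0.062500: log2(p) = -4.000000, -p*log2(p) = 0.250000
  p = 16/32 = 0.500000: log2(p) = -1.000000, -p*log2(p) = 0.500000
H = 0.521782 + 0.250000 + 0.500000 = 1.271782

H = 1.2718 bits/symbol


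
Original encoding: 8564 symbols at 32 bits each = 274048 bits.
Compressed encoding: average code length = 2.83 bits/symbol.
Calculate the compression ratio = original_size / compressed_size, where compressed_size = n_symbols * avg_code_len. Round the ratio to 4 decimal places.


original_size = n_symbols * orig_bits = 8564 * 32 = 274048 bits
compressed_size = n_symbols * avg_code_len = 8564 * 2.83 = 24236.12 bits
ratio = original_size / compressed_size = 274048 / 24236.12 = 11.3074

Compression ratio = 11.3074


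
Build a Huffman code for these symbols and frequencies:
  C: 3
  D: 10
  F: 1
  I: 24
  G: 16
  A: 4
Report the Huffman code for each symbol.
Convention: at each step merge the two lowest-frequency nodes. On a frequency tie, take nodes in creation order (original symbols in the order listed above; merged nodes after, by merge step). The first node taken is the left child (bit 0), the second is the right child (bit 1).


Huffman tree construction:
Step 1: Merge F(1) + C(3) = 4
Step 2: Merge A(4) + (F+C)(4) = 8
Step 3: Merge (A+(F+C))(8) + D(10) = 18
Step 4: Merge G(16) + ((A+(F+C))+D)(18) = 34
Step 5: Merge I(24) + (G+((A+(F+C))+D))(34) = 58
Read each symbol's code off the tree from the root (left child = 0, right child = 1).

Codes:
  C: 11011 (length 5)
  D: 111 (length 3)
  F: 11010 (length 5)
  I: 0 (length 1)
  G: 10 (length 2)
  A: 1100 (length 4)
Average code length: 122/58 = 2.1034 bits/symbol


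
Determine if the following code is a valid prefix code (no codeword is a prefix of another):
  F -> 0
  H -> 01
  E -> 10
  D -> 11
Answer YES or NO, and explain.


Checking each pair (does one codeword prefix another?):
  F='0' vs H='01': prefix -- VIOLATION

NO -- this is NOT a valid prefix code. F (0) is a prefix of H (01).


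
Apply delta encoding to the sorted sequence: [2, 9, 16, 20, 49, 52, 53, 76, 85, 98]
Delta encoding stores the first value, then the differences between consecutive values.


First value: 2
Deltas:
  9 - 2 = 7
  16 - 9 = 7
  20 - 16 = 4
  49 - 20 = 29
  52 - 49 = 3
  53 - 52 = 1
  76 - 53 = 23
  85 - 76 = 9
  98 - 85 = 13


Delta encoded: [2, 7, 7, 4, 29, 3, 1, 23, 9, 13]


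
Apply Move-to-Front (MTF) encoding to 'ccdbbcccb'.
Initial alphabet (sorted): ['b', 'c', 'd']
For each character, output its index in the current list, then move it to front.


MTF encoding:
'c': index 1 in ['b', 'c', 'd'] -> ['c', 'b', 'd']
'c': index 0 in ['c', 'b', 'd'] -> ['c', 'b', 'd']
'd': index 2 in ['c', 'b', 'd'] -> ['d', 'c', 'b']
'b': index 2 in ['d', 'c', 'b'] -> ['b', 'd', 'c']
'b': index 0 in ['b', 'd', 'c'] -> ['b', 'd', 'c']
'c': index 2 in ['b', 'd', 'c'] -> ['c', 'b', 'd']
'c': index 0 in ['c', 'b', 'd'] -> ['c', 'b', 'd']
'c': index 0 in ['c', 'b', 'd'] -> ['c', 'b', 'd']
'b': index 1 in ['c', 'b', 'd'] -> ['b', 'c', 'd']


Output: [1, 0, 2, 2, 0, 2, 0, 0, 1]


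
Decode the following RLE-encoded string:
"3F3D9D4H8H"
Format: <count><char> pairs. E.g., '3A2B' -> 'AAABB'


Expanding each <count><char> pair:
  3F -> 'FFF'
  3D -> 'DDD'
  9D -> 'DDDDDDDDD'
  4H -> 'HHHH'
  8H -> 'HHHHHHHH'

Decoded = FFFDDDDDDDDDDDDHHHHHHHHHHHH


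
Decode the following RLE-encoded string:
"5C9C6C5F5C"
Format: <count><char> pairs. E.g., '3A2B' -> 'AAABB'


Expanding each <count><char> pair:
  5C -> 'CCCCC'
  9C -> 'CCCCCCCCC'
  6C -> 'CCCCCC'
  5F -> 'FFFFF'
  5C -> 'CCCCC'

Decoded = CCCCCCCCCCCCCCCCCCCCFFFFFCCCCC


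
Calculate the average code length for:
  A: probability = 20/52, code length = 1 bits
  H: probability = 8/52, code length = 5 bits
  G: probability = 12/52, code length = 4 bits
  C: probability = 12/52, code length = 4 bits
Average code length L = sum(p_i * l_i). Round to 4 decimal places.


Weighted contributions p_i * l_i:
  A: (20/52) * 1 = 20/52
  H: (8/52) * 5 = 40/52
  G: (12/52) * 4 = 48/52
  C: (12/52) * 4 = 48/52
Sum = (20 + 40 + 48 + 48)/52 = 156/52

L = 156/52 = 3.0000 bits/symbol


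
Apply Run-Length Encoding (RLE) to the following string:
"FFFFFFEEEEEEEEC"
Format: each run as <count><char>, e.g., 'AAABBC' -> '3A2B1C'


Scanning runs left to right:
  i=0: run of 'F' x 6 -> '6F'
  i=6: run of 'E' x 8 -> '8E'
  i=14: run of 'C' x 1 -> '1C'

RLE = 6F8E1C


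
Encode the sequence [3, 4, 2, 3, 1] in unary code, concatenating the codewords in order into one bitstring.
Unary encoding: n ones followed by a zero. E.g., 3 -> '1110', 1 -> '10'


Encode each number as n ones followed by a terminating 0:
  3 -> 1110 (4 bits)
  4 -> 11110 (5 bits)
  2 -> 110 (3 bits)
  3 -> 1110 (4 bits)
  1 -> 10 (2 bits)
Total length = 4 + 5 + 3 + 4 + 2 = 18 bits.

Unary([3, 4, 2, 3, 1]) = 111011110110111010 (18 bits)


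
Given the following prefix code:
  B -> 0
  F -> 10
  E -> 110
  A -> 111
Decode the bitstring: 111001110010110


Decoding step by step:
Bits 111 -> A
Bits 0 -> B
Bits 0 -> B
Bits 111 -> A
Bits 0 -> B
Bits 0 -> B
Bits 10 -> F
Bits 110 -> E


Decoded message: ABBABBFE


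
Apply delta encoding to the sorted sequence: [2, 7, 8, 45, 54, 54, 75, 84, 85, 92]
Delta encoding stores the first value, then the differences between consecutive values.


First value: 2
Deltas:
  7 - 2 = 5
  8 - 7 = 1
  45 - 8 = 37
  54 - 45 = 9
  54 - 54 = 0
  75 - 54 = 21
  84 - 75 = 9
  85 - 84 = 1
  92 - 85 = 7


Delta encoded: [2, 5, 1, 37, 9, 0, 21, 9, 1, 7]


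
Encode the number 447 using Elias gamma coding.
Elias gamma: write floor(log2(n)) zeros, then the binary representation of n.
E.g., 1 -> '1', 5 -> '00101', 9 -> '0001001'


num_bits = floor(log2(447)) + 1 = 9
leading_zeros = num_bits - 1 = 8
binary(447) = 110111111

Elias gamma(447) = '00000000' + '110111111' = 00000000110111111 (17 bits)


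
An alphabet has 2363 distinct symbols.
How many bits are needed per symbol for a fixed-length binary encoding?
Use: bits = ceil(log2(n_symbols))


log2(2363) = 11.2064
Bracket: 2^11 = 2048 < 2363 <= 2^12 = 4096
So ceil(log2(2363)) = 12

bits = ceil(log2(2363)) = ceil(11.2064) = 12 bits


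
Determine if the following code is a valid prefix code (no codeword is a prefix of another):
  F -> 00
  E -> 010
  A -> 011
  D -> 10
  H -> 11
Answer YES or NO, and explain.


Checking each pair (does one codeword prefix another?):
  F='00' vs E='010': no prefix
  F='00' vs A='011': no prefix
  F='00' vs D='10': no prefix
  F='00' vs H='11': no prefix
  E='010' vs F='00': no prefix
  E='010' vs A='011': no prefix
  E='010' vs D='10': no prefix
  E='010' vs H='11': no prefix
  A='011' vs F='00': no prefix
  A='011' vs E='010': no prefix
  A='011' vs D='10': no prefix
  A='011' vs H='11': no prefix
  D='10' vs F='00': no prefix
  D='10' vs E='010': no prefix
  D='10' vs A='011': no prefix
  D='10' vs H='11': no prefix
  H='11' vs F='00': no prefix
  H='11' vs E='010': no prefix
  H='11' vs A='011': no prefix
  H='11' vs D='10': no prefix
No violation found over all pairs.

YES -- this is a valid prefix code. No codeword is a prefix of any other codeword.


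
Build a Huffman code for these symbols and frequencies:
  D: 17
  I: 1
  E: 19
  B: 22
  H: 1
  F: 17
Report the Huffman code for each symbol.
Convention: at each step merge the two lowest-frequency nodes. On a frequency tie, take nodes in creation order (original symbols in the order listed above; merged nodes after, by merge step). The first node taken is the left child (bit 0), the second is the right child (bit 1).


Huffman tree construction:
Step 1: Merge I(1) + H(1) = 2
Step 2: Merge (I+H)(2) + D(17) = 19
Step 3: Merge F(17) + E(19) = 36
Step 4: Merge ((I+H)+D)(19) + B(22) = 41
Step 5: Merge (F+E)(36) + (((I+H)+D)+B)(41) = 77
Read each symbol's code off the tree from the root (left child = 0, right child = 1).

Codes:
  D: 101 (length 3)
  I: 1000 (length 4)
  E: 01 (length 2)
  B: 11 (length 2)
  H: 1001 (length 4)
  F: 00 (length 2)
Average code length: 175/77 = 2.2727 bits/symbol


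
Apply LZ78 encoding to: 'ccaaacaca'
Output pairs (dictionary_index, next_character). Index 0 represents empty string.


LZ78 encoding steps:
Dictionary: {0: ''}
Step 1: w='' (idx 0), next='c' -> output (0, 'c'), add 'c' as idx 1
Step 2: w='c' (idx 1), next='a' -> output (1, 'a'), add 'ca' as idx 2
Step 3: w='' (idx 0), next='a' -> output (0, 'a'), add 'a' as idx 3
Step 4: w='a' (idx 3), next='c' -> output (3, 'c'), add 'ac' as idx 4
Step 5: w='ac' (idx 4), next='a' -> output (4, 'a'), add 'aca' as idx 5


Encoded: [(0, 'c'), (1, 'a'), (0, 'a'), (3, 'c'), (4, 'a')]


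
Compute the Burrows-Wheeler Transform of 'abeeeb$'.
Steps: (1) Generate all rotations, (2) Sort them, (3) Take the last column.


Rotations (sorted):
  0: $abeeeb -> last char: b
  1: abeeeb$ -> last char: $
  2: b$abeee -> last char: e
  3: beeeb$a -> last char: a
  4: eb$abee -> last char: e
  5: eeb$abe -> last char: e
  6: eeeb$ab -> last char: b


BWT = b$eaeeb


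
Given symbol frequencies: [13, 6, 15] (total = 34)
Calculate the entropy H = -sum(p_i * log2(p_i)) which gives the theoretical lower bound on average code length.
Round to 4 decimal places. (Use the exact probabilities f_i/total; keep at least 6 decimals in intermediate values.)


Per-symbol terms -p_i * log2(p_i) with p_i = f_i/34:
  p = 13/34 = 0.382353: log2(p) = -1.387023, -p*log2(p) = 0.530332
  p = 6/34 = 0.176471: log2(p) = -2.502500, -p*log2(p) = 0.441618
  p = 15/34 = 0.441176: log2(p) = -1.180572, -p*log2(p) = 0.520841
H = 0.530332 + 0.441618 + 0.520841 = 1.492791

H = 1.4928 bits/symbol


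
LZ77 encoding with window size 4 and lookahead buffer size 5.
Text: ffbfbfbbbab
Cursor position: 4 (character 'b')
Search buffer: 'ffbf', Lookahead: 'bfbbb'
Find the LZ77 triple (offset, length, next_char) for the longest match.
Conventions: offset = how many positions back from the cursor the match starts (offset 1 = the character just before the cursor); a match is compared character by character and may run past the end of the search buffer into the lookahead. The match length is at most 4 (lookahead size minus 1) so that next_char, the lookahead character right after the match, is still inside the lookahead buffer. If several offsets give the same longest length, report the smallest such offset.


Try each offset into the search buffer:
  offset=1 (pos 3, char 'f'): match length 0
  offset=2 (pos 2, char 'b'): match length 3
  offset=3 (pos 1, char 'f'): match length 0
  offset=4 (pos 0, char 'f'): match length 0
Longest match has length 3 at offset 2.
next_char = character at position 4 + 3 = 7 -> 'b'

Best match: offset=2, length=3 (matching 'bfb' starting at position 2)
LZ77 triple: (2, 3, 'b')


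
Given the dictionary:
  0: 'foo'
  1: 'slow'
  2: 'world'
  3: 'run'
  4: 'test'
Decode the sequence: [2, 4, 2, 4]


Look up each index in the dictionary:
  2 -> 'world'
  4 -> 'test'
  2 -> 'world'
  4 -> 'test'

Decoded: "world test world test"


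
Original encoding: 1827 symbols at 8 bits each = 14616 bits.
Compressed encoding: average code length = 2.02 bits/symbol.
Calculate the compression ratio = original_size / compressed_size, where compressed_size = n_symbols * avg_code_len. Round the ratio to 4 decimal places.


original_size = n_symbols * orig_bits = 1827 * 8 = 14616 bits
compressed_size = n_symbols * avg_code_len = 1827 * 2.02 = 3690.54 bits
ratio = original_size / compressed_size = 14616 / 3690.54 = 3.9604

Compression ratio = 3.9604


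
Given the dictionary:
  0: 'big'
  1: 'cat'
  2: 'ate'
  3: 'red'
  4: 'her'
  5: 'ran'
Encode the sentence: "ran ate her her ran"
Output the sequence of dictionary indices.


Look up each word in the dictionary:
  'ran' -> 5
  'ate' -> 2
  'her' -> 4
  'her' -> 4
  'ran' -> 5

Encoded: [5, 2, 4, 4, 5]


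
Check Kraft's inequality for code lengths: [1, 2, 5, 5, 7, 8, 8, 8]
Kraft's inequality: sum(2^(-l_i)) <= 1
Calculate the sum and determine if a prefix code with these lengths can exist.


Sum = 2^(-1) + 2^(-2) + 2^(-5) + 2^(-5) + 2^(-7) + 2^(-8) + 2^(-8) + 2^(-8)
    = 0.5 + 0.25 + 0.03125 + 0.03125 + 0.0078125 + 0.00390625 + 0.00390625 + 0.00390625
    = 213/256 = 0.83203125
Since 0.83203125 <= 1, Kraft's inequality IS satisfied.
A prefix code with these lengths CAN exist.

Kraft sum = 0.83203125. Satisfied.


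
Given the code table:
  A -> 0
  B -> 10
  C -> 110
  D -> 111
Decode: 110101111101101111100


Decoding:
110 -> C
10 -> B
111 -> D
110 -> C
110 -> C
111 -> D
110 -> C
0 -> A


Result: CBDCCDCA


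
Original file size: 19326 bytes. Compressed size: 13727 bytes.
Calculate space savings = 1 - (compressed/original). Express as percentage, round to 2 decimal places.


ratio = compressed/original = 13727/19326 = 0.710287
savings = 1 - ratio = 1 - 0.710287 = 0.289713
as a percentage: 0.289713 * 100 = 28.97%

Space savings = 1 - 13727/19326 = 28.97%


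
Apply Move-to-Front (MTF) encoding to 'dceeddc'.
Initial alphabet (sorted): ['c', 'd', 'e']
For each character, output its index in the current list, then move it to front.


MTF encoding:
'd': index 1 in ['c', 'd', 'e'] -> ['d', 'c', 'e']
'c': index 1 in ['d', 'c', 'e'] -> ['c', 'd', 'e']
'e': index 2 in ['c', 'd', 'e'] -> ['e', 'c', 'd']
'e': index 0 in ['e', 'c', 'd'] -> ['e', 'c', 'd']
'd': index 2 in ['e', 'c', 'd'] -> ['d', 'e', 'c']
'd': index 0 in ['d', 'e', 'c'] -> ['d', 'e', 'c']
'c': index 2 in ['d', 'e', 'c'] -> ['c', 'd', 'e']


Output: [1, 1, 2, 0, 2, 0, 2]


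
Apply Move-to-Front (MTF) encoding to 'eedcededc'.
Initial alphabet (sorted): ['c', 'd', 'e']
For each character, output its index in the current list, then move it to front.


MTF encoding:
'e': index 2 in ['c', 'd', 'e'] -> ['e', 'c', 'd']
'e': index 0 in ['e', 'c', 'd'] -> ['e', 'c', 'd']
'd': index 2 in ['e', 'c', 'd'] -> ['d', 'e', 'c']
'c': index 2 in ['d', 'e', 'c'] -> ['c', 'd', 'e']
'e': index 2 in ['c', 'd', 'e'] -> ['e', 'c', 'd']
'd': index 2 in ['e', 'c', 'd'] -> ['d', 'e', 'c']
'e': index 1 in ['d', 'e', 'c'] -> ['e', 'd', 'c']
'd': index 1 in ['e', 'd', 'c'] -> ['d', 'e', 'c']
'c': index 2 in ['d', 'e', 'c'] -> ['c', 'd', 'e']


Output: [2, 0, 2, 2, 2, 2, 1, 1, 2]


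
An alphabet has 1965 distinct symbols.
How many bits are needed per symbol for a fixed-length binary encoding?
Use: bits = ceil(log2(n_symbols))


log2(1965) = 10.9403
Bracket: 2^10 = 1024 < 1965 <= 2^11 = 2048
So ceil(log2(1965)) = 11

bits = ceil(log2(1965)) = ceil(10.9403) = 11 bits


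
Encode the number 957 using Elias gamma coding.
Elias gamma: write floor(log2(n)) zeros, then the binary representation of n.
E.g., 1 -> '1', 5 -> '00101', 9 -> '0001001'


num_bits = floor(log2(957)) + 1 = 10
leading_zeros = num_bits - 1 = 9
binary(957) = 1110111101

Elias gamma(957) = '000000000' + '1110111101' = 0000000001110111101 (19 bits)


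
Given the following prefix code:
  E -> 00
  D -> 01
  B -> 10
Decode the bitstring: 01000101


Decoding step by step:
Bits 01 -> D
Bits 00 -> E
Bits 01 -> D
Bits 01 -> D


Decoded message: DEDD


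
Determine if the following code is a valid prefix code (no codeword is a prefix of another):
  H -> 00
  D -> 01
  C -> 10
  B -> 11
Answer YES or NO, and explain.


Checking each pair (does one codeword prefix another?):
  H='00' vs D='01': no prefix
  H='00' vs C='10': no prefix
  H='00' vs B='11': no prefix
  D='01' vs H='00': no prefix
  D='01' vs C='10': no prefix
  D='01' vs B='11': no prefix
  C='10' vs H='00': no prefix
  C='10' vs D='01': no prefix
  C='10' vs B='11': no prefix
  B='11' vs H='00': no prefix
  B='11' vs D='01': no prefix
  B='11' vs C='10': no prefix
No violation found over all pairs.

YES -- this is a valid prefix code. No codeword is a prefix of any other codeword.


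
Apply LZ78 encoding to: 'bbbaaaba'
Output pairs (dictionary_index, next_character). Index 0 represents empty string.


LZ78 encoding steps:
Dictionary: {0: ''}
Step 1: w='' (idx 0), next='b' -> output (0, 'b'), add 'b' as idx 1
Step 2: w='b' (idx 1), next='b' -> output (1, 'b'), add 'bb' as idx 2
Step 3: w='' (idx 0), next='a' -> output (0, 'a'), add 'a' as idx 3
Step 4: w='a' (idx 3), next='a' -> output (3, 'a'), add 'aa' as idx 4
Step 5: w='b' (idx 1), next='a' -> output (1, 'a'), add 'ba' as idx 5


Encoded: [(0, 'b'), (1, 'b'), (0, 'a'), (3, 'a'), (1, 'a')]


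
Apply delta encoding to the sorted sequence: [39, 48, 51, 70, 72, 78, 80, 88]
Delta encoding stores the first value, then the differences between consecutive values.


First value: 39
Deltas:
  48 - 39 = 9
  51 - 48 = 3
  70 - 51 = 19
  72 - 70 = 2
  78 - 72 = 6
  80 - 78 = 2
  88 - 80 = 8


Delta encoded: [39, 9, 3, 19, 2, 6, 2, 8]


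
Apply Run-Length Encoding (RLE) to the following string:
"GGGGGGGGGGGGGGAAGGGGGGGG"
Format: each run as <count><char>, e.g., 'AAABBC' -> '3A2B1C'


Scanning runs left to right:
  i=0: run of 'G' x 14 -> '14G'
  i=14: run of 'A' x 2 -> '2A'
  i=16: run of 'G' x 8 -> '8G'

RLE = 14G2A8G


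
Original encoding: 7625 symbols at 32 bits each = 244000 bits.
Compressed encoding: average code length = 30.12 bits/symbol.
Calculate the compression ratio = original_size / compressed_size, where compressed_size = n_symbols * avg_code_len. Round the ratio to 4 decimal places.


original_size = n_symbols * orig_bits = 7625 * 32 = 244000 bits
compressed_size = n_symbols * avg_code_len = 7625 * 30.12 = 229665.0 bits
ratio = original_size / compressed_size = 244000 / 229665.0 = 1.0624

Compression ratio = 1.0624


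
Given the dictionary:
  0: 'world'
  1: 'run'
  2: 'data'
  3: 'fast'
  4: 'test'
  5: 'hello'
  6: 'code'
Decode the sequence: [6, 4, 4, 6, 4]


Look up each index in the dictionary:
  6 -> 'code'
  4 -> 'test'
  4 -> 'test'
  6 -> 'code'
  4 -> 'test'

Decoded: "code test test code test"


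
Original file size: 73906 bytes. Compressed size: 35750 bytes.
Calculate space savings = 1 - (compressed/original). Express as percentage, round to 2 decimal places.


ratio = compressed/original = 35750/73906 = 0.483723
savings = 1 - ratio = 1 - 0.483723 = 0.516277
as a percentage: 0.516277 * 100 = 51.63%

Space savings = 1 - 35750/73906 = 51.63%


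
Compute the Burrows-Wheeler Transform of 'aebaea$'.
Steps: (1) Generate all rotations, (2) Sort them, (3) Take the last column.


Rotations (sorted):
  0: $aebaea -> last char: a
  1: a$aebae -> last char: e
  2: aea$aeb -> last char: b
  3: aebaea$ -> last char: $
  4: baea$ae -> last char: e
  5: ea$aeba -> last char: a
  6: ebaea$a -> last char: a


BWT = aeb$eaa


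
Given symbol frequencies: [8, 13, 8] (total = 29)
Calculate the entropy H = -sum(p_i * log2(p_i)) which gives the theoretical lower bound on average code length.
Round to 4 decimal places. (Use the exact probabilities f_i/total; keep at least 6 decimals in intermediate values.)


Per-symbol terms -p_i * log2(p_i) with p_i = f_i/29:
  p = 8/29 = 0.275862: log2(p) = -1.857981, -p*log2(p) = 0.512546
  p = 13/29 = 0.448276: log2(p) = -1.157541, -p*log2(p) = 0.518898
  p = 8/29 = 0.275862: log2(p) = -1.857981, -p*log2(p) = 0.512546
H = 0.512546 + 0.518898 + 0.512546 = 1.543990

H = 1.544 bits/symbol


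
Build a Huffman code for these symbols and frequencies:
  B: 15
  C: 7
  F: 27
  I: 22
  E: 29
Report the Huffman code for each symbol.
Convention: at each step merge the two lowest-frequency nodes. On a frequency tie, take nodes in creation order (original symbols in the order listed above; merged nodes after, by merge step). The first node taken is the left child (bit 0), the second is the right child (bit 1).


Huffman tree construction:
Step 1: Merge C(7) + B(15) = 22
Step 2: Merge I(22) + (C+B)(22) = 44
Step 3: Merge F(27) + E(29) = 56
Step 4: Merge (I+(C+B))(44) + (F+E)(56) = 100
Read each symbol's code off the tree from the root (left child = 0, right child = 1).

Codes:
  B: 011 (length 3)
  C: 010 (length 3)
  F: 10 (length 2)
  I: 00 (length 2)
  E: 11 (length 2)
Average code length: 222/100 = 2.2200 bits/symbol


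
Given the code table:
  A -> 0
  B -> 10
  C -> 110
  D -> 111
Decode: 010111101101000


Decoding:
0 -> A
10 -> B
111 -> D
10 -> B
110 -> C
10 -> B
0 -> A
0 -> A


Result: ABDBCBAA


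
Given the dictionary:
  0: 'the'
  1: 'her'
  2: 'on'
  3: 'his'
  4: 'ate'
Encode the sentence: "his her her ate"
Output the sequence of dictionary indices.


Look up each word in the dictionary:
  'his' -> 3
  'her' -> 1
  'her' -> 1
  'ate' -> 4

Encoded: [3, 1, 1, 4]


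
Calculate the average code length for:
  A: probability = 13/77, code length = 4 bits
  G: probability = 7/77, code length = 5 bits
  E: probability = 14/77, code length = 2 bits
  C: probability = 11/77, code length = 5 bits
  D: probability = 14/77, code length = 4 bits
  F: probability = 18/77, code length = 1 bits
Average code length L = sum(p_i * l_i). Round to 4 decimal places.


Weighted contributions p_i * l_i:
  A: (13/77) * 4 = 52/77
  G: (7/77) * 5 = 35/77
  E: (14/77) * 2 = 28/77
  C: (11/77) * 5 = 55/77
  D: (14/77) * 4 = 56/77
  F: (18/77) * 1 = 18/77
Sum = (52 + 35 + 28 + 55 + 56 + 18)/77 = 244/77

L = 244/77 = 3.1688 bits/symbol


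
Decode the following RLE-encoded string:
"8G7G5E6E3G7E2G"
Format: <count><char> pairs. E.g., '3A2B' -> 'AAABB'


Expanding each <count><char> pair:
  8G -> 'GGGGGGGG'
  7G -> 'GGGGGGG'
  5E -> 'EEEEE'
  6E -> 'EEEEEE'
  3G -> 'GGG'
  7E -> 'EEEEEEE'
  2G -> 'GG'

Decoded = GGGGGGGGGGGGGGGEEEEEEEEEEEGGGEEEEEEEGG


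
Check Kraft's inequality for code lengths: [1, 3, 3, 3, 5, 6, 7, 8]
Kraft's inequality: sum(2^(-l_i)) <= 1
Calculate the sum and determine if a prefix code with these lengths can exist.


Sum = 2^(-1) + 2^(-3) + 2^(-3) + 2^(-3) + 2^(-5) + 2^(-6) + 2^(-7) + 2^(-8)
    = 0.5 + 0.125 + 0.125 + 0.125 + 0.03125 + 0.015625 + 0.0078125 + 0.00390625
    = 239/256 = 0.93359375
Since 0.93359375 <= 1, Kraft's inequality IS satisfied.
A prefix code with these lengths CAN exist.

Kraft sum = 0.93359375. Satisfied.


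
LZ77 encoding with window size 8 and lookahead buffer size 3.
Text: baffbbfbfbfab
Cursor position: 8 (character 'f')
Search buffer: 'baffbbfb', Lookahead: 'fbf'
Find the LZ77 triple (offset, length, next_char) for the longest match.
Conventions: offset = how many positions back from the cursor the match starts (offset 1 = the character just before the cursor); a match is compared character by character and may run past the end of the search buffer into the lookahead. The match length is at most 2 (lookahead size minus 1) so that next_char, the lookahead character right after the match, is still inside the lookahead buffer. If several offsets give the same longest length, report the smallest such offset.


Try each offset into the search buffer:
  offset=1 (pos 7, char 'b'): match length 0
  offset=2 (pos 6, char 'f'): match length 2
  offset=3 (pos 5, char 'b'): match length 0
  offset=4 (pos 4, char 'b'): match length 0
  offset=5 (pos 3, char 'f'): match length 2
  offset=6 (pos 2, char 'f'): match length 1
  offset=7 (pos 1, char 'a'): match length 0
  offset=8 (pos 0, char 'b'): match length 0
Longest match has length 2, found at offsets 2, 5; take the smallest, offset 2.
next_char = character at position 8 + 2 = 10 -> 'f'

Best match: offset=2, length=2 (matching 'fb' starting at position 6)
LZ77 triple: (2, 2, 'f')


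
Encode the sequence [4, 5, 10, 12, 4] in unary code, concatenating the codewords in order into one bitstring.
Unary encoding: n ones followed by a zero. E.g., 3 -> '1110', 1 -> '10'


Encode each number as n ones followed by a terminating 0:
  4 -> 11110 (5 bits)
  5 -> 111110 (6 bits)
  10 -> 11111111110 (11 bits)
  12 -> 1111111111110 (13 bits)
  4 -> 11110 (5 bits)
Total length = 5 + 6 + 11 + 13 + 5 = 40 bits.

Unary([4, 5, 10, 12, 4]) = 1111011111011111111110111111111111011110 (40 bits)


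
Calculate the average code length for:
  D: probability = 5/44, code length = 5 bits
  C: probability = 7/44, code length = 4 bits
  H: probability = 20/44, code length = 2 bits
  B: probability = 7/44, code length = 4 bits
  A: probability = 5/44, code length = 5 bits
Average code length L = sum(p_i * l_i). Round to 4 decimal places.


Weighted contributions p_i * l_i:
  D: (5/44) * 5 = 25/44
  C: (7/44) * 4 = 28/44
  H: (20/44) * 2 = 40/44
  B: (7/44) * 4 = 28/44
  A: (5/44) * 5 = 25/44
Sum = (25 + 28 + 40 + 28 + 25)/44 = 146/44

L = 146/44 = 3.3182 bits/symbol


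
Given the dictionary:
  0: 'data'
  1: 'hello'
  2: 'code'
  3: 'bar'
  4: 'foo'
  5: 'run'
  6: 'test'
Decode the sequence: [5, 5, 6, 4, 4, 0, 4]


Look up each index in the dictionary:
  5 -> 'run'
  5 -> 'run'
  6 -> 'test'
  4 -> 'foo'
  4 -> 'foo'
  0 -> 'data'
  4 -> 'foo'

Decoded: "run run test foo foo data foo"


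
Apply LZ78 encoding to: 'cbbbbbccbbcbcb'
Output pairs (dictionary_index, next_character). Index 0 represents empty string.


LZ78 encoding steps:
Dictionary: {0: ''}
Step 1: w='' (idx 0), next='c' -> output (0, 'c'), add 'c' as idx 1
Step 2: w='' (idx 0), next='b' -> output (0, 'b'), add 'b' as idx 2
Step 3: w='b' (idx 2), next='b' -> output (2, 'b'), add 'bb' as idx 3
Step 4: w='bb' (idx 3), next='c' -> output (3, 'c'), add 'bbc' as idx 4
Step 5: w='c' (idx 1), next='b' -> output (1, 'b'), add 'cb' as idx 5
Step 6: w='b' (idx 2), next='c' -> output (2, 'c'), add 'bc' as idx 6
Step 7: w='bc' (idx 6), next='b' -> output (6, 'b'), add 'bcb' as idx 7


Encoded: [(0, 'c'), (0, 'b'), (2, 'b'), (3, 'c'), (1, 'b'), (2, 'c'), (6, 'b')]


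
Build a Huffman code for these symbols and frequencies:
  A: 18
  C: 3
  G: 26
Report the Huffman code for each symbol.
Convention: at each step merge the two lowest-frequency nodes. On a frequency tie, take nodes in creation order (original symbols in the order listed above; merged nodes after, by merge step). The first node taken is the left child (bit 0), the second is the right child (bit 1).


Huffman tree construction:
Step 1: Merge C(3) + A(18) = 21
Step 2: Merge (C+A)(21) + G(26) = 47
Read each symbol's code off the tree from the root (left child = 0, right child = 1).

Codes:
  A: 01 (length 2)
  C: 00 (length 2)
  G: 1 (length 1)
Average code length: 68/47 = 1.4468 bits/symbol


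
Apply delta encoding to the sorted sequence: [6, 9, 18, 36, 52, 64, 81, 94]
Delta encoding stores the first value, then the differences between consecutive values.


First value: 6
Deltas:
  9 - 6 = 3
  18 - 9 = 9
  36 - 18 = 18
  52 - 36 = 16
  64 - 52 = 12
  81 - 64 = 17
  94 - 81 = 13


Delta encoded: [6, 3, 9, 18, 16, 12, 17, 13]


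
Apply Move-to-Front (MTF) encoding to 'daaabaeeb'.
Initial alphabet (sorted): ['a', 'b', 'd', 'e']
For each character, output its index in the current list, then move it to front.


MTF encoding:
'd': index 2 in ['a', 'b', 'd', 'e'] -> ['d', 'a', 'b', 'e']
'a': index 1 in ['d', 'a', 'b', 'e'] -> ['a', 'd', 'b', 'e']
'a': index 0 in ['a', 'd', 'b', 'e'] -> ['a', 'd', 'b', 'e']
'a': index 0 in ['a', 'd', 'b', 'e'] -> ['a', 'd', 'b', 'e']
'b': index 2 in ['a', 'd', 'b', 'e'] -> ['b', 'a', 'd', 'e']
'a': index 1 in ['b', 'a', 'd', 'e'] -> ['a', 'b', 'd', 'e']
'e': index 3 in ['a', 'b', 'd', 'e'] -> ['e', 'a', 'b', 'd']
'e': index 0 in ['e', 'a', 'b', 'd'] -> ['e', 'a', 'b', 'd']
'b': index 2 in ['e', 'a', 'b', 'd'] -> ['b', 'e', 'a', 'd']


Output: [2, 1, 0, 0, 2, 1, 3, 0, 2]


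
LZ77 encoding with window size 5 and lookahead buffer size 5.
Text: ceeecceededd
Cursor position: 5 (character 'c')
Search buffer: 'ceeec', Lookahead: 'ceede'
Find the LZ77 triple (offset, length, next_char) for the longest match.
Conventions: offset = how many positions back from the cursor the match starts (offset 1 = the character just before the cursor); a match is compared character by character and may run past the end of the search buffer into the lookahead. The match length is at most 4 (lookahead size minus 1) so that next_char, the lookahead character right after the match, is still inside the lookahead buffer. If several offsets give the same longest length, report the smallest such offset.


Try each offset into the search buffer:
  offset=1 (pos 4, char 'c'): match length 1
  offset=2 (pos 3, char 'e'): match length 0
  offset=3 (pos 2, char 'e'): match length 0
  offset=4 (pos 1, char 'e'): match length 0
  offset=5 (pos 0, char 'c'): match length 3
Longest match has length 3 at offset 5.
next_char = character at position 5 + 3 = 8 -> 'd'

Best match: offset=5, length=3 (matching 'cee' starting at position 0)
LZ77 triple: (5, 3, 'd')


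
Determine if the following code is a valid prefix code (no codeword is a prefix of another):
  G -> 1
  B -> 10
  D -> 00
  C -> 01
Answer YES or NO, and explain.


Checking each pair (does one codeword prefix another?):
  G='1' vs B='10': prefix -- VIOLATION

NO -- this is NOT a valid prefix code. G (1) is a prefix of B (10).


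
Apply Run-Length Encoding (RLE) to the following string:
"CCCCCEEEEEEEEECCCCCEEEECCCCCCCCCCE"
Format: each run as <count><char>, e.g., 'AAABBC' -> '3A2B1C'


Scanning runs left to right:
  i=0: run of 'C' x 5 -> '5C'
  i=5: run of 'E' x 9 -> '9E'
  i=14: run of 'C' x 5 -> '5C'
  i=19: run of 'E' x 4 -> '4E'
  i=23: run of 'C' x 10 -> '10C'
  i=33: run of 'E' x 1 -> '1E'

RLE = 5C9E5C4E10C1E


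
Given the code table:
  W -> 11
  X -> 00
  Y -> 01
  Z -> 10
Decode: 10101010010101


Decoding:
10 -> Z
10 -> Z
10 -> Z
10 -> Z
01 -> Y
01 -> Y
01 -> Y


Result: ZZZZYYY


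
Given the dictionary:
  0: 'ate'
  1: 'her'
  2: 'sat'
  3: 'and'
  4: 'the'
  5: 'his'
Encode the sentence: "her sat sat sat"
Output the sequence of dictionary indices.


Look up each word in the dictionary:
  'her' -> 1
  'sat' -> 2
  'sat' -> 2
  'sat' -> 2

Encoded: [1, 2, 2, 2]


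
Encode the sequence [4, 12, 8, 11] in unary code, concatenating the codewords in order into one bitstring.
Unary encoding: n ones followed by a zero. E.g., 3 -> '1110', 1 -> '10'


Encode each number as n ones followed by a terminating 0:
  4 -> 11110 (5 bits)
  12 -> 1111111111110 (13 bits)
  8 -> 111111110 (9 bits)
  11 -> 111111111110 (12 bits)
Total length = 5 + 13 + 9 + 12 = 39 bits.

Unary([4, 12, 8, 11]) = 111101111111111110111111110111111111110 (39 bits)


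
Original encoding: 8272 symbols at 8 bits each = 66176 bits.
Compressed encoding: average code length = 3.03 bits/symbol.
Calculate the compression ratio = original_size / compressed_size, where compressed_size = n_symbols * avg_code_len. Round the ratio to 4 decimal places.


original_size = n_symbols * orig_bits = 8272 * 8 = 66176 bits
compressed_size = n_symbols * avg_code_len = 8272 * 3.03 = 25064.16 bits
ratio = original_size / compressed_size = 66176 / 25064.16 = 2.6403

Compression ratio = 2.6403


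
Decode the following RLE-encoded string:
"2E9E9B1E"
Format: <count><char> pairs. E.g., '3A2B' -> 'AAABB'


Expanding each <count><char> pair:
  2E -> 'EE'
  9E -> 'EEEEEEEEE'
  9B -> 'BBBBBBBBB'
  1E -> 'E'

Decoded = EEEEEEEEEEEBBBBBBBBBE


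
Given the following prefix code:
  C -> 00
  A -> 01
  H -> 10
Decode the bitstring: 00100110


Decoding step by step:
Bits 00 -> C
Bits 10 -> H
Bits 01 -> A
Bits 10 -> H


Decoded message: CHAH


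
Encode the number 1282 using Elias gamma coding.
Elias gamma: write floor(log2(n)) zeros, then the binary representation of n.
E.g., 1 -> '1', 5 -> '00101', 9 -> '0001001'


num_bits = floor(log2(1282)) + 1 = 11
leading_zeros = num_bits - 1 = 10
binary(1282) = 10100000010

Elias gamma(1282) = '0000000000' + '10100000010' = 000000000010100000010 (21 bits)


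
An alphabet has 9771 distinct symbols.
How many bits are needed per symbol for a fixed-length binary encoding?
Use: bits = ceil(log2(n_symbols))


log2(9771) = 13.2543
Bracket: 2^13 = 8192 < 9771 <= 2^14 = 16384
So ceil(log2(9771)) = 14

bits = ceil(log2(9771)) = ceil(13.2543) = 14 bits


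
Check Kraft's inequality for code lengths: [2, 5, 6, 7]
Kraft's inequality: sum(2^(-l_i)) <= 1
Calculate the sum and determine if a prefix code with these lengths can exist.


Sum = 2^(-2) + 2^(-5) + 2^(-6) + 2^(-7)
    = 0.25 + 0.03125 + 0.015625 + 0.0078125
    = 39/128 = 0.3046875
Since 0.3046875 <= 1, Kraft's inequality IS satisfied.
A prefix code with these lengths CAN exist.

Kraft sum = 0.3046875. Satisfied.


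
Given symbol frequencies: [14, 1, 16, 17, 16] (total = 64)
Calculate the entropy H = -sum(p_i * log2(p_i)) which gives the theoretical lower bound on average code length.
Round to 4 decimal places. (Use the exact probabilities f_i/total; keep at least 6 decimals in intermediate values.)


Per-symbol terms -p_i * log2(p_i) with p_i = f_i/64:
  p = 14/64 = 0.218750: log2(p) = -2.192645, -p*log2(p) = 0.479641
  p = 1/64 = 0.015625: log2(p) = -6.000000, -p*log2(p) = 0.093750
  p = 16/64 = 0.250000: log2(p) = -2.000000, -p*log2(p) = 0.500000
  p = 17/64 = 0.265625: log2(p) = -1.912537, -p*log2(p) = 0.508018
  p = 16/64 = 0.250000: log2(p) = -2.000000, -p*log2(p) = 0.500000
H = 0.479641 + 0.093750 + 0.500000 + 0.508018 + 0.500000 = 2.081409

H = 2.0814 bits/symbol


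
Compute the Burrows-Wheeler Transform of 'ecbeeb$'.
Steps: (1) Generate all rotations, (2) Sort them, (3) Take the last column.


Rotations (sorted):
  0: $ecbeeb -> last char: b
  1: b$ecbee -> last char: e
  2: beeb$ec -> last char: c
  3: cbeeb$e -> last char: e
  4: eb$ecbe -> last char: e
  5: ecbeeb$ -> last char: $
  6: eeb$ecb -> last char: b


BWT = becee$b
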